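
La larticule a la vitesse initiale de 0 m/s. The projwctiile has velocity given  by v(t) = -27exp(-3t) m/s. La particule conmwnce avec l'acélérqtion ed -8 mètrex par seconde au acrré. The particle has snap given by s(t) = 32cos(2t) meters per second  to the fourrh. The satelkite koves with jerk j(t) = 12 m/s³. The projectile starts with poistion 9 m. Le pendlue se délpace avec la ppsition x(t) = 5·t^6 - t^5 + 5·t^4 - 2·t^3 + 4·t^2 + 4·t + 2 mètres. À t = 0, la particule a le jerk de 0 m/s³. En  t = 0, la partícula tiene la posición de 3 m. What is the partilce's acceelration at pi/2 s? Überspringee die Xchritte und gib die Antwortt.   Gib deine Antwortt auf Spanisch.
En t = pi/2, a = 8.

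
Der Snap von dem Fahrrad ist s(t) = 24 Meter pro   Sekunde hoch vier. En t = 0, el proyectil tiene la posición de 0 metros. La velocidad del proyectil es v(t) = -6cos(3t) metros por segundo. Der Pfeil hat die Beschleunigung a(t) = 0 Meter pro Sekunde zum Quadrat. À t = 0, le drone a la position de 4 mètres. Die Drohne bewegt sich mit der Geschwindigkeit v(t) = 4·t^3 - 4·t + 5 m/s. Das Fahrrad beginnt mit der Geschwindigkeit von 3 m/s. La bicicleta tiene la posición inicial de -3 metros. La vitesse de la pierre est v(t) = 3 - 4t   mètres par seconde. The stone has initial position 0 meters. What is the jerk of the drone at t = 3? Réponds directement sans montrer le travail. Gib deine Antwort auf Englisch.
j(3) = 72.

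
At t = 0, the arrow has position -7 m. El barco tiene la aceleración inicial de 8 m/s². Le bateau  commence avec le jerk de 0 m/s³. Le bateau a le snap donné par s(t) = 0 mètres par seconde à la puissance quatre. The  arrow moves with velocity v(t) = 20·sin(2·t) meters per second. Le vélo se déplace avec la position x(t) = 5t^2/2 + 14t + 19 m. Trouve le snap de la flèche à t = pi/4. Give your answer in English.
To solve this, we need to take 3 derivatives of our velocity equation v(t) = 20·sin(2·t). Differentiating velocity, we get acceleration: a(t) = 40·cos(2·t). Taking d/dt of a(t), we find j(t) = -80·sin(2·t). The derivative of jerk gives snap: s(t) = -160·cos(2·t). Using s(t) = -160·cos(2·t) and substituting t = pi/4, we find s = 0.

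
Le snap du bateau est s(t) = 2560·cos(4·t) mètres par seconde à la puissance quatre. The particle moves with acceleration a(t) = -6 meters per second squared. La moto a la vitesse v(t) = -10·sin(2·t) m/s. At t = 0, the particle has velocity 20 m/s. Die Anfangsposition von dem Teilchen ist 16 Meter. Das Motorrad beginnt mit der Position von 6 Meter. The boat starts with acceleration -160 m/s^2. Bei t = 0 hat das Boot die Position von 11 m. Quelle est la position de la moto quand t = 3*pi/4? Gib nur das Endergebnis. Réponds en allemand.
Bei t = 3*pi/4, x = 1.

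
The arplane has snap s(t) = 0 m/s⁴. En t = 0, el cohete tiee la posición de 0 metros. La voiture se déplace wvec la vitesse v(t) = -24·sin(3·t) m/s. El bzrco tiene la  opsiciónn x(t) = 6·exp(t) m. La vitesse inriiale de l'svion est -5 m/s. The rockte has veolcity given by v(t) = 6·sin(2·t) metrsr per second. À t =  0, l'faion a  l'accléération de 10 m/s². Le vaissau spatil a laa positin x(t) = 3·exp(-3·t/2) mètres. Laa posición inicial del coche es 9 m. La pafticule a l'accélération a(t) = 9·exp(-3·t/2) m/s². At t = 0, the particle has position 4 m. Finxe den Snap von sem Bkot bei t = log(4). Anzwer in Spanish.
Debemos derivar nuestra ecuación de la posición x(t) = 6·exp(t) 4 veces. Tomando d/dt de x(t), encontramos v(t) = 6·exp(t). Tomando d/dt de v(t), encontramos a(t) = 6·exp(t). La derivada de la aceleración da la sacudida: j(t) = 6·exp(t). Tomando d/dt de j(t), encontramos s(t) = 6·exp(t). Tenemos el snap s(t) = 6·exp(t). Sustituyendo t = log(4): s(log(4)) = 24.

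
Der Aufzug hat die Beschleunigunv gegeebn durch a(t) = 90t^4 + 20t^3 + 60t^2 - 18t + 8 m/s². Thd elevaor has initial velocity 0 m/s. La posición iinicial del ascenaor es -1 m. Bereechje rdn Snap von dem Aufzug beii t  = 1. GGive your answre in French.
Pour résoudre ceci, nous devons prendre 2 dérivées de notre équation de l'accélération a(t) = 90·t^4 + 20·t^3 + 60·t^2 - 18·t + 8. En prenant d/dt de a(t), nous trouvons j(t) = 360·t^3 + 60·t^2 + 120·t - 18. En prenant d/dt de j(t), nous trouvons s(t) = 1080·t^2 + 120·t + 120. Nous avons le snap s(t) = 1080·t^2 + 120·t + 120. En substituant t = 1: s(1) = 1320.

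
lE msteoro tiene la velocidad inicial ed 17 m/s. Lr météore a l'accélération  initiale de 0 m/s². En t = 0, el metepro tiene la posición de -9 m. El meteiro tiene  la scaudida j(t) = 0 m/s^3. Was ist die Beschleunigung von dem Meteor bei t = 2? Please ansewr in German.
Wir müssen unsere Gleichung für den Ruck j(t) = 0 1-mal integrieren. Durch Integration von dem Ruck und Verwendung der Anfangsbedingung a(0) = 0, erhalten wir a(t) = 0. Mit a(t) = 0 und Einsetzen von t = 2, finden wir a = 0.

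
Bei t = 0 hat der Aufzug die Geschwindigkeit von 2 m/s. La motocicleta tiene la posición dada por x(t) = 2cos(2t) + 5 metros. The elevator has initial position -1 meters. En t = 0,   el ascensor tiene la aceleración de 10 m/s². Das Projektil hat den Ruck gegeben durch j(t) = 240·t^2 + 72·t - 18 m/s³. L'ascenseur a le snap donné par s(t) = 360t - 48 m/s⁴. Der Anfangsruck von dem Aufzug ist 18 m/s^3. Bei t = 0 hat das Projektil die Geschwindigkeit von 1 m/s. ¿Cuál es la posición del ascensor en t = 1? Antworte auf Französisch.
Nous devons intégrer notre équation du snap s(t) = 360·t - 48 4 fois. En prenant ∫s(t)dt et en appliquant j(0) = 18, nous trouvons j(t) = 180·t^2 - 48·t + 18. La primitive du jerk, avec a(0) = 10, donne l'accélération: a(t) = 60·t^3 - 24·t^2 + 18·t + 10. En intégrant l'accélération et en utilisant la condition initiale v(0) = 2, nous obtenons v(t) = 15·t^4 - 8·t^3 + 9·t^2 + 10·t + 2. La primitive de la vitesse est la position. En utilisant x(0) = -1, nous obtenons x(t) = 3·t^5 - 2·t^4 + 3·t^3 + 5·t^2 + 2·t - 1. En utilisant x(t) = 3·t^5 - 2·t^4 + 3·t^3 + 5·t^2 + 2·t - 1 et en substituant t = 1, nous trouvons x = 10.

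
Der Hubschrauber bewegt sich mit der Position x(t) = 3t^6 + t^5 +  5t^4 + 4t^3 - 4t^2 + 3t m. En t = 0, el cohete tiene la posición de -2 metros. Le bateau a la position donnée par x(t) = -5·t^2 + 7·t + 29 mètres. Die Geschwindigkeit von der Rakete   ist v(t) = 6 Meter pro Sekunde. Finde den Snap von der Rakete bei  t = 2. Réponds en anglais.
Starting from velocity v(t) = 6, we take 3 derivatives. Differentiating velocity, we get acceleration: a(t) = 0. Differentiating acceleration, we get jerk: j(t) = 0. The derivative of jerk gives snap: s(t) = 0. We have snap s(t) = 0. Substituting t = 2: s(2) = 0.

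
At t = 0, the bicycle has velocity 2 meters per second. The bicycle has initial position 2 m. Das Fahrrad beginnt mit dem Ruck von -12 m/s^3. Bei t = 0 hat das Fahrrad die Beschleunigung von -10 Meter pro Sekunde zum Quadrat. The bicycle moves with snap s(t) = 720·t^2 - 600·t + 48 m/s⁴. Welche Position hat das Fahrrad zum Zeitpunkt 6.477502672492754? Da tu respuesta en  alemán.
Um dies zu lösen, müssen wir 4 Stammfunktionen unserer Gleichung für den Snap s(t) = 720·t^2 - 600·t + 48 finden. Die Stammfunktion von dem Snap ist der Ruck. Mit j(0) = -12 erhalten wir j(t) = 240·t^3 - 300·t^2 + 48·t - 12. Das Integral von dem Ruck, mit a(0) = -10, ergibt die Beschleunigung: a(t) = 60·t^4 - 100·t^3 + 24·t^2 - 12·t - 10. Durch Integration von der Beschleunigung und Verwendung der Anfangsbedingung v(0) = 2, erhalten wir v(t) = 12·t^5 - 25·t^4 + 8·t^3 - 6·t^2 - 10·t + 2. Mit ∫v(t)dt und Anwendung von x(0) = 2, finden wir x(t) = 2·t^6 - 5·t^5 + 2·t^4 - 2·t^3 - 5·t^2 + 2·t + 2. Wir haben die Position x(t) = 2·t^6 - 5·t^5 + 2·t^4 - 2·t^3 - 5·t^2 + 2·t + 2. Durch Einsetzen von t = 6.477502672492754: x(6.477502672492754) = 93497.4220117659.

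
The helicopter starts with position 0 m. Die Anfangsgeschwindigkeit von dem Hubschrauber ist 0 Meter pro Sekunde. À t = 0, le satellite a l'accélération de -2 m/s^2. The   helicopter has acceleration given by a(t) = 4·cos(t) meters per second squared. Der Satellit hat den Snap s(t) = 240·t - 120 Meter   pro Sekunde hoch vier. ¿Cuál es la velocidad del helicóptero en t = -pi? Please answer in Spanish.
Partiendo de la aceleración a(t) = 4·cos(t), tomamos 1 integral. La integral de la aceleración, con v(0) = 0, da la velocidad: v(t) = 4·sin(t). Usando v(t) = 4·sin(t) y sustituyendo t = -pi, encontramos v = 0.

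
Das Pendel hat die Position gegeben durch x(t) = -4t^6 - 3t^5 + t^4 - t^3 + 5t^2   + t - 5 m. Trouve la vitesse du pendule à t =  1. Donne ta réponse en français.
En partant de la position x(t) = -4·t^6 - 3·t^5 + t^4 - t^3 + 5·t^2 + t - 5, nous prenons 1 dérivée. La dérivée de la position donne la vitesse: v(t) = -24·t^5 - 15·t^4 + 4·t^3 - 3·t^2 + 10·t + 1. De l'équation de la vitesse v(t) = -24·t^5 - 15·t^4 + 4·t^3 - 3·t^2 + 10·t + 1, nous substituons t = 1 pour obtenir v = -27.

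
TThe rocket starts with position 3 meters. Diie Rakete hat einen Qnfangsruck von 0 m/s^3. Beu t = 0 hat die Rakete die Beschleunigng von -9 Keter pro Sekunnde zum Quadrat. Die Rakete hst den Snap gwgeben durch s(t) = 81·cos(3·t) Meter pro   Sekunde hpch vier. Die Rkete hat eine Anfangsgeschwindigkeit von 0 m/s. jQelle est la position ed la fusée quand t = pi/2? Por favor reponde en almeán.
Wir müssen die Stammfunktion unserer Gleichung für den Snap s(t) = 81·cos(3·t) 4-mal finden. Durch Integration von dem Snap und Verwendung der Anfangsbedingung j(0) = 0, erhalten wir j(t) = 27·sin(3·t). Die Stammfunktion von dem Ruck, mit a(0) = -9, ergibt die Beschleunigung: a(t) = -9·cos(3·t). Durch Integration von der Beschleunigung und Verwendung der Anfangsbedingung v(0) = 0, erhalten wir v(t) = -3·sin(3·t). Durch Integration von der Geschwindigkeit und Verwendung der Anfangsbedingung x(0) = 3, erhalten wir x(t) = cos(3·t) + 2. Mit x(t) = cos(3·t) + 2 und Einsetzen von t = pi/2, finden wir x = 2.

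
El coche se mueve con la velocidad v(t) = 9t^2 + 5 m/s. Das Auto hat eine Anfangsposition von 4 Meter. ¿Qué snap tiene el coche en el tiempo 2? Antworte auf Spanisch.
Para resolver esto, necesitamos tomar 3 derivadas de nuestra ecuación de la velocidad v(t) = 9·t^2 + 5. Derivando la velocidad, obtenemos la aceleración: a(t) = 18·t. Tomando d/dt de a(t), encontramos j(t) = 18. La derivada de la sacudida da el snap: s(t) = 0. Usando s(t) = 0 y sustituyendo t = 2, encontramos s = 0.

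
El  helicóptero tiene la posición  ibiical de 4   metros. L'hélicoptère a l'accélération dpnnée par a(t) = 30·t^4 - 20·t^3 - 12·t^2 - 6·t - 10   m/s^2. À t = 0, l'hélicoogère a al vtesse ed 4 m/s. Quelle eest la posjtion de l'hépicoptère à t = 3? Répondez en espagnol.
Para resolver esto, necesitamos tomar 2 antiderivadas de nuestra ecuación de la aceleración a(t) = 30·t^4 - 20·t^3 - 12·t^2 - 6·t - 10. La antiderivada de la aceleración, con v(0) = 4, da la velocidad: v(t) = 6·t^5 - 5·t^4 - 4·t^3 - 3·t^2 - 10·t + 4. La antiderivada de la velocidad es la posición. Usando x(0) = 4, obtenemos x(t) = t^6 - t^5 - t^4 - t^3 - 5·t^2 + 4·t + 4. Tenemos la posición x(t) = t^6 - t^5 - t^4 - t^3 - 5·t^2 + 4·t + 4. Sustituyendo t = 3: x(3) = 349.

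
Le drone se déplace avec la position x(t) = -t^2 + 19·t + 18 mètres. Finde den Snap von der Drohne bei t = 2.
Um dies zu lösen, müssen wir 4 Ableitungen unserer Gleichung für die Position x(t) = -t^2 + 19·t + 18 nehmen. Mit d/dt von x(t) finden wir v(t) = 19 - 2·t. Mit d/dt von v(t) finden wir a(t) = -2. Durch Ableiten von der Beschleunigung erhalten wir den Ruck: j(t) = 0. Mit d/dt von j(t) finden wir s(t) = 0. Aus der Gleichung für den Snap s(t) = 0, setzen wir t = 2 ein und erhalten s = 0.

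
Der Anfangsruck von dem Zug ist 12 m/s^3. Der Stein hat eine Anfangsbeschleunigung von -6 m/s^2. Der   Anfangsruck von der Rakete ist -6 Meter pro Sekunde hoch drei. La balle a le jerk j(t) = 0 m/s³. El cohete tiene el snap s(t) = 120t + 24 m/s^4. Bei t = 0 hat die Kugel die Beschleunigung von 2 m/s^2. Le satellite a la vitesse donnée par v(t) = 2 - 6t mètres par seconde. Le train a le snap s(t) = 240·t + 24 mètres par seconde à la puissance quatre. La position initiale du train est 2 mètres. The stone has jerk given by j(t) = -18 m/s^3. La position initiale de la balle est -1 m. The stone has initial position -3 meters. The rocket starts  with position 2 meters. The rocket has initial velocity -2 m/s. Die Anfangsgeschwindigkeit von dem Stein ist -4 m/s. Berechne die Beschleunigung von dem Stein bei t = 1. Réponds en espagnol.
Para resolver esto, necesitamos tomar 1 integral de nuestra ecuación de la sacudida j(t) = -18. La integral de la sacudida es la aceleración. Usando a(0) = -6, obtenemos a(t) = -18·t - 6. Tenemos la aceleración a(t) = -18·t - 6. Sustituyendo t = 1: a(1) = -24.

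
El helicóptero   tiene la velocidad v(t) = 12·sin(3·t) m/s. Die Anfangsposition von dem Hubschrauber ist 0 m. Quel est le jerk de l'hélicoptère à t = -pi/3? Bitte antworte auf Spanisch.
Para resolver esto, necesitamos tomar 2 derivadas de nuestra ecuación de la velocidad v(t) = 12·sin(3·t). Tomando d/dt de v(t), encontramos a(t) = 36·cos(3·t). Derivando la aceleración, obtenemos la sacudida: j(t) = -108·sin(3·t). Usando j(t) = -108·sin(3·t) y sustituyendo t = -pi/3, encontramos j = 0.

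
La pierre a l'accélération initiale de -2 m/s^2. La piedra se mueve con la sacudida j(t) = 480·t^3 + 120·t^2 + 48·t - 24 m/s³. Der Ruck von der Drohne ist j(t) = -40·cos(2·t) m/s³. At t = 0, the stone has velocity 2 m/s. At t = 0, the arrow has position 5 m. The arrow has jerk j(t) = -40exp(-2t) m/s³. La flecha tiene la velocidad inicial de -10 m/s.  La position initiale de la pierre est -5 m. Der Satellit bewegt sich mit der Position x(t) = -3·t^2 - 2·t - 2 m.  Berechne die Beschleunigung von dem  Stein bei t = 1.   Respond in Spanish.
Partiendo de la sacudida j(t) = 480·t^3 + 120·t^2 + 48·t - 24, tomamos 1 integral. La integral de la sacudida es la aceleración. Usando a(0) = -2, obtenemos a(t) = 120·t^4 + 40·t^3 + 24·t^2 - 24·t - 2. Tenemos la aceleración a(t) = 120·t^4 + 40·t^3 + 24·t^2 - 24·t - 2. Sustituyendo t = 1: a(1) = 158.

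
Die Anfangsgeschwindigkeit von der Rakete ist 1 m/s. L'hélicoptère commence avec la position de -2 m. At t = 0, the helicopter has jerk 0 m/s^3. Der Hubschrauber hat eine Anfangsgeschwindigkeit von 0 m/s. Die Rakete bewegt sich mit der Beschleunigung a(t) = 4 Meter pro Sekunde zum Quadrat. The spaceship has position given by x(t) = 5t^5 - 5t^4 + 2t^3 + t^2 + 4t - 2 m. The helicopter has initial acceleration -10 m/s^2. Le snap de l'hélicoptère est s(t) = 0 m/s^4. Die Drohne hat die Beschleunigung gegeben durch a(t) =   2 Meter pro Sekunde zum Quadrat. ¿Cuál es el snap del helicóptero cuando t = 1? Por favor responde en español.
De la ecuación del snap s(t) = 0, sustituimos t = 1 para obtener s = 0.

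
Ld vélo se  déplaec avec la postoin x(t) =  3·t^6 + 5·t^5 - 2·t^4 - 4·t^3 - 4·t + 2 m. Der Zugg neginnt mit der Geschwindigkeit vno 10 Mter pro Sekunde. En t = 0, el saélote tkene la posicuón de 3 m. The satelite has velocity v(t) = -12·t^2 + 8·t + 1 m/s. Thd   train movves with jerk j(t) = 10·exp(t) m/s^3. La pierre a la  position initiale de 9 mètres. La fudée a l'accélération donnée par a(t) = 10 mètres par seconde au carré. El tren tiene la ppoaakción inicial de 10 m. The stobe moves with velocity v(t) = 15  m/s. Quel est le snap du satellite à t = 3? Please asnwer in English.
Starting from velocity v(t) = -12·t^2 + 8·t + 1, we take 3 derivatives. Differentiating velocity, we get acceleration: a(t) = 8 - 24·t. Taking d/dt of a(t), we find j(t) = -24. Differentiating jerk, we get snap: s(t) = 0. We have snap s(t) = 0. Substituting t = 3: s(3) = 0.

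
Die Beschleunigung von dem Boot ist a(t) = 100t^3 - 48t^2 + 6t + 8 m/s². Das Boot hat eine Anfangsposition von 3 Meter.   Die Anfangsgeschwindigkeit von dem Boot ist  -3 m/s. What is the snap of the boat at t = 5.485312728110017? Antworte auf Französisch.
En partant de l'accélération a(t) = 100·t^3 - 48·t^2 + 6·t + 8, nous prenons 2 dérivées. En prenant d/dt de a(t), nous trouvons j(t) = 300·t^2 - 96·t + 6. La dérivée du jerk donne le snap: s(t) = 600·t - 96. De l'équation du snap s(t) = 600·t - 96, nous substituons t = 5.485312728110017 pour obtenir s = 3195.18763686601.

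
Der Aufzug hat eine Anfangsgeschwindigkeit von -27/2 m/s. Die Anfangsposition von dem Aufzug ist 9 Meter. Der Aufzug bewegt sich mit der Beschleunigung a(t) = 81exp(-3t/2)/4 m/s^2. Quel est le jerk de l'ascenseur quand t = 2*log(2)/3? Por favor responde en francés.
Pour résoudre ceci, nous devons prendre 1 dérivée de notre équation de l'accélération a(t) = 81·exp(-3·t/2)/4. En dérivant l'accélération, nous obtenons le jerk: j(t) = -243·exp(-3·t/2)/8. En utilisant j(t) = -243·exp(-3·t/2)/8 et en substituant t = 2*log(2)/3, nous trouvons j = -243/16.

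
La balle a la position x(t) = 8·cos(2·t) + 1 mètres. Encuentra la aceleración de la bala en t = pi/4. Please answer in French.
Nous devons dériver notre équation de la position x(t) = 8·cos(2·t) + 1 2 fois. En prenant d/dt de x(t), nous trouvons v(t) = -16·sin(2·t). En prenant d/dt de v(t), nous trouvons a(t) = -32·cos(2·t). Nous avons l'accélération a(t) = -32·cos(2·t). En substituant t = pi/4: a(pi/4) = 0.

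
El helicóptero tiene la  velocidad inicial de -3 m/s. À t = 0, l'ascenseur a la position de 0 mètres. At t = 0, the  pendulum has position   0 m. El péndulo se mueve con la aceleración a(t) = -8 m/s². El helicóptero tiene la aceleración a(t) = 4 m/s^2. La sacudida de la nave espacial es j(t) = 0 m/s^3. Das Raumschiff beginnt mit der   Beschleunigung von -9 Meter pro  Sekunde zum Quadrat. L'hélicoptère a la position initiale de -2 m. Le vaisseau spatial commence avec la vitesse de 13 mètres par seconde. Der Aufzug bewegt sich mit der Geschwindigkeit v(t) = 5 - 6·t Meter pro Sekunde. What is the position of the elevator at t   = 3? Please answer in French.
En partant de la vitesse v(t) = 5 - 6·t, nous prenons 1 primitive. L'intégrale de la vitesse est la position. En utilisant x(0) = 0, nous obtenons x(t) = -3·t^2 + 5·t. Nous avons la position x(t) = -3·t^2 + 5·t. En substituant t = 3: x(3) = -12.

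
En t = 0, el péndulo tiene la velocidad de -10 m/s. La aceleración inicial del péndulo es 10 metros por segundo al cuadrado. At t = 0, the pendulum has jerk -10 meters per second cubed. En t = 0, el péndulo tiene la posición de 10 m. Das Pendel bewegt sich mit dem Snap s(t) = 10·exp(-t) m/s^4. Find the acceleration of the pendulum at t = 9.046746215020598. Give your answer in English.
Starting from snap s(t) = 10·exp(-t), we take 2 antiderivatives. The antiderivative of snap, with j(0) = -10, gives jerk: j(t) = -10·exp(-t). The antiderivative of jerk, with a(0) = 10, gives acceleration: a(t) = 10·exp(-t). From the given acceleration equation a(t) = 10·exp(-t), we substitute t = 9.046746215020598 to get a = 0.00117773624202599.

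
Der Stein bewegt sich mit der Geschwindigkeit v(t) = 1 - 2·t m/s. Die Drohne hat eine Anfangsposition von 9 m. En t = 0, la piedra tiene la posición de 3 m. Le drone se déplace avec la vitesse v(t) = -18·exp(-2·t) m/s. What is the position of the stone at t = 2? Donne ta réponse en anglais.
To solve this, we need to take 1 integral of our velocity equation v(t) = 1 - 2·t. The integral of velocity, with x(0) = 3, gives position: x(t) = -t^2 + t + 3. Using x(t) = -t^2 + t + 3 and substituting t = 2, we find x = 1.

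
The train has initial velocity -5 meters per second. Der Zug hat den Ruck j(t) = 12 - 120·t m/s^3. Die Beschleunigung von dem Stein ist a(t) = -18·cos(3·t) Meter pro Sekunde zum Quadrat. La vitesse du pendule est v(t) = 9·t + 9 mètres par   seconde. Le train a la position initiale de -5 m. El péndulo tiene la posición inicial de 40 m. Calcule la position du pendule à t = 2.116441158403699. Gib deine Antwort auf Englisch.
To solve this, we need to take 1 antiderivative of our velocity equation v(t) = 9·t + 9. Taking ∫v(t)dt and applying x(0) = 40, we find x(t) = 9·t^2/2 + 9·t + 40. We have position x(t) = 9·t^2/2 + 9·t + 40. Substituting t = 2.116441158403699: x(2.116441158403699) = 79.2049247220667.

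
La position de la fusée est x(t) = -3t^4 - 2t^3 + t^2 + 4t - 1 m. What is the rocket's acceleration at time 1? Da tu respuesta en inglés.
To solve this, we need to take 2 derivatives of our position equation x(t) = -3·t^4 - 2·t^3 + t^2 + 4·t - 1. Differentiating position, we get velocity: v(t) = -12·t^3 - 6·t^2 + 2·t + 4. Taking d/dt of v(t), we find a(t) = -36·t^2 - 12·t + 2. From the given acceleration equation a(t) = -36·t^2 - 12·t + 2, we substitute t = 1 to get a = -46.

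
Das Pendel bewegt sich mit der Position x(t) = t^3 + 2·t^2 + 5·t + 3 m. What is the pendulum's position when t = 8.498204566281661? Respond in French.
Nous avons la position x(t) = t^3 + 2·t^2 + 5·t + 3. En substituant t = 8.498204566281661: x(8.498204566281661) = 803.665906469259.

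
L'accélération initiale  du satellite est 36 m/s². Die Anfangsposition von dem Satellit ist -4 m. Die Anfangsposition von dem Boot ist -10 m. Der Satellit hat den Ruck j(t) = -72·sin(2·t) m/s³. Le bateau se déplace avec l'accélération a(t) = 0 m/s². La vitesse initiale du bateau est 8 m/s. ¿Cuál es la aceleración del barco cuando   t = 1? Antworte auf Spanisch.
Usando a(t) = 0 y sustituyendo t = 1, encontramos a = 0.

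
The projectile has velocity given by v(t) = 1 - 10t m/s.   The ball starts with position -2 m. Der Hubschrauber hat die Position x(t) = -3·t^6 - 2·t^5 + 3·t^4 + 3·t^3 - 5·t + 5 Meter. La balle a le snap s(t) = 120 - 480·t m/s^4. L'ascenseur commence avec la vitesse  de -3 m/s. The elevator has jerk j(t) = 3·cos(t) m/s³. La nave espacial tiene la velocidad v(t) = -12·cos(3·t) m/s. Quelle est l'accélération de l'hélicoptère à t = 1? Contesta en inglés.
Starting from position x(t) = -3·t^6 - 2·t^5 + 3·t^4 + 3·t^3 - 5·t + 5, we take 2 derivatives. Differentiating position, we get velocity: v(t) = -18·t^5 - 10·t^4 + 12·t^3 + 9·t^2 - 5. Differentiating velocity, we get acceleration: a(t) = -90·t^4 - 40·t^3 + 36·t^2 + 18·t. We have acceleration a(t) = -90·t^4 - 40·t^3 + 36·t^2 + 18·t. Substituting t = 1: a(1) = -76.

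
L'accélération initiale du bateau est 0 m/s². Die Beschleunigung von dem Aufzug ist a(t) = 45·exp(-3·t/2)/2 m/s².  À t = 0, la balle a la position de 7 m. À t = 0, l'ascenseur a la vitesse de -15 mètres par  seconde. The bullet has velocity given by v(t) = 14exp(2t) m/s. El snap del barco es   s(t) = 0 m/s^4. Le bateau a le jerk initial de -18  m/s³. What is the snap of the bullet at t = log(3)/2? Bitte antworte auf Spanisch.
Partiendo de la velocidad v(t) = 14·exp(2·t), tomamos 3 derivadas. La derivada de la velocidad da la aceleración: a(t) = 28·exp(2·t). Tomando d/dt de a(t), encontramos j(t) = 56·exp(2·t). Tomando d/dt de j(t), encontramos s(t) = 112·exp(2·t). Tenemos el snap s(t) = 112·exp(2·t). Sustituyendo t = log(3)/2: s(log(3)/2) = 336.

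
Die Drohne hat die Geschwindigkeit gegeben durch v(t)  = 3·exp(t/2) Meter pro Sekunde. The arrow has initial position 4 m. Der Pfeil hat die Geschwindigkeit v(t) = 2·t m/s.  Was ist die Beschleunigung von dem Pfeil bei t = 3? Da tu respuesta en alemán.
Ausgehend von der Geschwindigkeit v(t) = 2·t, nehmen wir 1 Ableitung. Durch Ableiten von der Geschwindigkeit erhalten wir die Beschleunigung: a(t) = 2. Aus der Gleichung für die Beschleunigung a(t) = 2, setzen wir t = 3 ein und erhalten a = 2.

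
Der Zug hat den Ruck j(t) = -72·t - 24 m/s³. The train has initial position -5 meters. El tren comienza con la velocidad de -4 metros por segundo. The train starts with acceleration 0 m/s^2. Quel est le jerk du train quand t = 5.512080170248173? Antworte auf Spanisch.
Usando j(t) = -72·t - 24 y sustituyendo t = 5.512080170248173, encontramos j = -420.869772257868.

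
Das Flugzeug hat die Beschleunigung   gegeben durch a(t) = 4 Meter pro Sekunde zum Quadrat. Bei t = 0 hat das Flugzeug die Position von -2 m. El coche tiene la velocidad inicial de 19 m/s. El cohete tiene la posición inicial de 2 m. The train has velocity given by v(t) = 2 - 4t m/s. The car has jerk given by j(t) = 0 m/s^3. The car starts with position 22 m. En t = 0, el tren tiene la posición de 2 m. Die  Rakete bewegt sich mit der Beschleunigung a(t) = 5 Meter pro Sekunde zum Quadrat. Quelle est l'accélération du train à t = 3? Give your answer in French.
Pour résoudre ceci, nous devons prendre 1 dérivée de notre équation de la vitesse v(t) = 2 - 4·t. En dérivant la vitesse, nous obtenons l'accélération: a(t) = -4. Nous avons l'accélération a(t) = -4. En substituant t = 3: a(3) = -4.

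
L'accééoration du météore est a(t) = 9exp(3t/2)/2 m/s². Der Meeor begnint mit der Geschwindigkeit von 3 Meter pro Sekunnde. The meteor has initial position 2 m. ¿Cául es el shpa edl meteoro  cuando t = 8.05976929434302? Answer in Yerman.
Wir müssen unsere Gleichung für die Beschleunigung a(t) = 9·exp(3·t/2)/2 2-mal ableiten. Durch Ableiten von der Beschleunigung erhalten wir den Ruck: j(t) = 27·exp(3·t/2)/4. Durch Ableiten von dem Ruck erhalten wir den Snap: s(t) = 81·exp(3·t/2)/8. Wir haben den Snap s(t) = 81·exp(3·t/2)/8. Durch Einsetzen von t = 8.05976929434302: s(8.05976929434302) = 1802457.47297621.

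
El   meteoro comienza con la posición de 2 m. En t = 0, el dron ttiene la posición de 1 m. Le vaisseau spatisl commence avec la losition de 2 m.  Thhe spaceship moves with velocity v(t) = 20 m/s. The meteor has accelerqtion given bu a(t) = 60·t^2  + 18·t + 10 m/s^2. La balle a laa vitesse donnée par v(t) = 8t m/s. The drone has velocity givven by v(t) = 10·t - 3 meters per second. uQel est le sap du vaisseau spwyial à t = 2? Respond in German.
Wir müssen unsere Gleichung für die Geschwindigkeit v(t) = 20 3-mal ableiten. Durch Ableiten von der Geschwindigkeit erhalten wir die Beschleunigung: a(t) = 0. Durch Ableiten von der Beschleunigung erhalten wir den Ruck: j(t) = 0. Mit d/dt von j(t) finden wir s(t) = 0. Mit s(t) = 0 und Einsetzen von t = 2, finden wir s = 0.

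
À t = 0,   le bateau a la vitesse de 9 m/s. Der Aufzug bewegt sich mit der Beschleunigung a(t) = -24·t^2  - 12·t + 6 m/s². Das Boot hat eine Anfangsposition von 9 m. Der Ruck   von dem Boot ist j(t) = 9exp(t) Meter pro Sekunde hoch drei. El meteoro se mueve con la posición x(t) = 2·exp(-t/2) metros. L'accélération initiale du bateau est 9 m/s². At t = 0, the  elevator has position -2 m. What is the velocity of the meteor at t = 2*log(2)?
To solve this, we need to take 1 derivative of our position equation x(t) = 2·exp(-t/2). Taking d/dt of x(t), we find v(t) = -exp(-t/2). From the given velocity equation v(t) = -exp(-t/2), we substitute t = 2*log(2) to get v = -1/2.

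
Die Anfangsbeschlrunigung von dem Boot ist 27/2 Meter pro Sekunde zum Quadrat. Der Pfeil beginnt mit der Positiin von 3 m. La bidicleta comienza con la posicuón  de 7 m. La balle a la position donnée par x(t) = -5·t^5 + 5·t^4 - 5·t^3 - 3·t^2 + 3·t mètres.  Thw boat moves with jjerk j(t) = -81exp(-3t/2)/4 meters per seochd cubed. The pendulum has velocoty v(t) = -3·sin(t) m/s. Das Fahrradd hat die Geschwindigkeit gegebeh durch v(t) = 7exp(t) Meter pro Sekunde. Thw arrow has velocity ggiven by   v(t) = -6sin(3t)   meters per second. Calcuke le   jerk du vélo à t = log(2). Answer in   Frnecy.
Nous devons dériver notre équation de la vitesse v(t) = 7·exp(t) 2 fois. La dérivée de la vitesse donne l'accélération: a(t) = 7·exp(t). En prenant d/dt de a(t), nous trouvons j(t) = 7·exp(t). En utilisant j(t) = 7·exp(t) et en substituant t = log(2), nous trouvons j = 14.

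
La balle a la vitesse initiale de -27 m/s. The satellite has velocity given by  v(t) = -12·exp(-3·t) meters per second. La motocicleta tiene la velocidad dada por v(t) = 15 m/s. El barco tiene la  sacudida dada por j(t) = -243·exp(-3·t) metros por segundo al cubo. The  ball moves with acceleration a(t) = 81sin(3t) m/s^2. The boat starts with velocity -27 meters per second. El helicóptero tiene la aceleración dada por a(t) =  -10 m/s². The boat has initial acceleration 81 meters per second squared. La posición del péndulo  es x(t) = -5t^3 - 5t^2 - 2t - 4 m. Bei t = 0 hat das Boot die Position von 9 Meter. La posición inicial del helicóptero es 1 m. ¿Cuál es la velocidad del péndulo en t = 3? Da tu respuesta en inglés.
Starting from position x(t) = -5·t^3 - 5·t^2 - 2·t - 4, we take 1 derivative. Differentiating position, we get velocity: v(t) = -15·t^2 - 10·t - 2. Using v(t) = -15·t^2 - 10·t - 2 and substituting t = 3, we find v = -167.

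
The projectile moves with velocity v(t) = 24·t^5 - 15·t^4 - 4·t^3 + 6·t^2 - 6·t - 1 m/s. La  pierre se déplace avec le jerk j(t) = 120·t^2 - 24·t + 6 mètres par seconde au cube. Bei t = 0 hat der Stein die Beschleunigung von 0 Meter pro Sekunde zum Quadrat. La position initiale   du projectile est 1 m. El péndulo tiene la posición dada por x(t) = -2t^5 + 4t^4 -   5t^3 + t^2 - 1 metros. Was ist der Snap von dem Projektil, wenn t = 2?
Ausgehend von der Geschwindigkeit v(t) = 24·t^5 - 15·t^4 - 4·t^3 + 6·t^2 - 6·t - 1, nehmen wir 3 Ableitungen. Die Ableitung von der Geschwindigkeit ergibt die Beschleunigung: a(t) = 120·t^4 - 60·t^3 - 12·t^2 + 12·t - 6. Die Ableitung von der Beschleunigung ergibt den Ruck: j(t) = 480·t^3 - 180·t^2 - 24·t + 12. Die Ableitung von dem Ruck ergibt den Snap: s(t) = 1440·t^2 - 360·t - 24. Aus der Gleichung für den Snap s(t) = 1440·t^2 - 360·t - 24, setzen wir t = 2 ein und erhalten s = 5016.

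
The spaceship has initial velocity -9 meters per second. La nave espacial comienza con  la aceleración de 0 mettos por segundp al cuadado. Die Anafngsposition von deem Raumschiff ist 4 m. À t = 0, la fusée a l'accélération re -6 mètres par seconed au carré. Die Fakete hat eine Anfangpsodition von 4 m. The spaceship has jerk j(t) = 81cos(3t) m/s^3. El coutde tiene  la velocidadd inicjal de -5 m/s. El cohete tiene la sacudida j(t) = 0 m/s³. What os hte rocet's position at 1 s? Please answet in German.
Um dies zu lösen, müssen wir 3 Stammfunktionen unserer Gleichung für den Ruck j(t) = 0 finden. Durch Integration von dem Ruck und Verwendung der Anfangsbedingung a(0) = -6, erhalten wir a(t) = -6. Die Stammfunktion von der Beschleunigung ist die Geschwindigkeit. Mit v(0) = -5 erhalten wir v(t) = -6·t - 5. Die Stammfunktion von der Geschwindigkeit ist die Position. Mit x(0) = 4 erhalten wir x(t) = -3·t^2 - 5·t + 4. Mit x(t) = -3·t^2 - 5·t + 4 und Einsetzen von t = 1, finden wir x = -4.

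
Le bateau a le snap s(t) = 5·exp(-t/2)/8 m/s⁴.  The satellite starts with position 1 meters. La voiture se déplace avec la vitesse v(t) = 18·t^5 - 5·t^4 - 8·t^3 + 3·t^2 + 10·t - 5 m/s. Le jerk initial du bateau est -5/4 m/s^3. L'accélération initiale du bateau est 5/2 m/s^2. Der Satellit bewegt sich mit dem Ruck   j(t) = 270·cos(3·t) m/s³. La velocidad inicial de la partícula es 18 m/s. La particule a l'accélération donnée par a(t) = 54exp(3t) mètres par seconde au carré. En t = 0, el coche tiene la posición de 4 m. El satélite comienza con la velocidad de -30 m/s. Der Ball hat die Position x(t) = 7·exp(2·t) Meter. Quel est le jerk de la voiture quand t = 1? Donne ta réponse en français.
Pour résoudre ceci, nous devons prendre 2 dérivées de notre équation de la vitesse v(t) = 18·t^5 - 5·t^4 - 8·t^3 + 3·t^2 + 10·t - 5. En prenant d/dt de v(t), nous trouvons a(t) = 90·t^4 - 20·t^3 - 24·t^2 + 6·t + 10. En dérivant l'accélération, nous obtenons le jerk: j(t) = 360·t^3 - 60·t^2 - 48·t + 6. En utilisant j(t) = 360·t^3 - 60·t^2 - 48·t + 6 et en substituant t = 1, nous trouvons j = 258.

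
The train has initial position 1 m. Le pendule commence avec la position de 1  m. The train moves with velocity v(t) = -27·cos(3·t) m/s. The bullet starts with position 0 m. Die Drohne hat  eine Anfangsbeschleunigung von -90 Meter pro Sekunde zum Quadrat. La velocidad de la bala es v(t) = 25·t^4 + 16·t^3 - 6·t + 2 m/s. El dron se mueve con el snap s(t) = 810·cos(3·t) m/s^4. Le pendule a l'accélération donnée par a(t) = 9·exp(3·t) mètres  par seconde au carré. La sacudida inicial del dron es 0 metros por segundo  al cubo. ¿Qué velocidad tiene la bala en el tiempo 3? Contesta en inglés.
Using v(t) = 25·t^4 + 16·t^3 - 6·t + 2 and substituting t = 3, we find v = 2441.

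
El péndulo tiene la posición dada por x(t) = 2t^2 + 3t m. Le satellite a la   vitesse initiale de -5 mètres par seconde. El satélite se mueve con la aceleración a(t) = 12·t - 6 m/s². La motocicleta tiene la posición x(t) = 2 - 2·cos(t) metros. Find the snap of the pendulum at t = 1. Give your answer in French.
Nous devons dériver notre équation de la position x(t) = 2·t^2 + 3·t 4 fois. En dérivant la position, nous obtenons la vitesse: v(t) = 4·t + 3. La dérivée de la vitesse donne l'accélération: a(t) = 4. En dérivant l'accélération, nous obtenons le jerk: j(t) = 0. En prenant d/dt de j(t), nous trouvons s(t) = 0. En utilisant s(t) = 0 et en substituant t = 1, nous trouvons s = 0.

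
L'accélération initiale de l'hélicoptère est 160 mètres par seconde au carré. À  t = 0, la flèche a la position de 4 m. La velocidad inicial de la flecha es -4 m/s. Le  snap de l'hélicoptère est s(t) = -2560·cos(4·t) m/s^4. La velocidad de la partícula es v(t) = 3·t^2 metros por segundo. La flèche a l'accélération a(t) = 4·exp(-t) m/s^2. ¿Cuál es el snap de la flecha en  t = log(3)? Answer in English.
To solve this, we need to take 2 derivatives of our acceleration equation a(t) = 4·exp(-t). Taking d/dt of a(t), we find j(t) = -4·exp(-t). The derivative of jerk gives snap: s(t) = 4·exp(-t). We have snap s(t) = 4·exp(-t). Substituting t = log(3): s(log(3)) = 4/3.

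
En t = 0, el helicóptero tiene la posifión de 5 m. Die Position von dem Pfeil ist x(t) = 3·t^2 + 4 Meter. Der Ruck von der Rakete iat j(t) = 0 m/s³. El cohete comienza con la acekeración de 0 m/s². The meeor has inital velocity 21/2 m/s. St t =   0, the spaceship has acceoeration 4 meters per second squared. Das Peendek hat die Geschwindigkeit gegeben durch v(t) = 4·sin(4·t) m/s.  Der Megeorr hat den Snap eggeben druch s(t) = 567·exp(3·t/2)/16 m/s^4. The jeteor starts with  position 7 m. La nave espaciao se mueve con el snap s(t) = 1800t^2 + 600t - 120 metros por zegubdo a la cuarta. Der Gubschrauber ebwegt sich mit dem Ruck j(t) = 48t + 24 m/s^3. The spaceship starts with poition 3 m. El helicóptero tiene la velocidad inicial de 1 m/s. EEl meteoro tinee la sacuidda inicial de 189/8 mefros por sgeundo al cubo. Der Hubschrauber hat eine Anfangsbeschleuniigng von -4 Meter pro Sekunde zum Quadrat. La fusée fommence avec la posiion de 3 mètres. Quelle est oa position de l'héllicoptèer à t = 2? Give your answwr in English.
To solve this, we need to take 3 integrals of our jerk equation j(t) = 48·t + 24. The integral of jerk is acceleration. Using a(0) = -4, we get a(t) = 24·t^2 + 24·t - 4. The integral of acceleration, with v(0) = 1, gives velocity: v(t) = 8·t^3 + 12·t^2 - 4·t + 1. The integral of velocity is position. Using x(0) = 5, we get x(t) = 2·t^4 + 4·t^3 - 2·t^2 + t + 5. From the given position equation x(t) = 2·t^4 + 4·t^3 - 2·t^2 + t + 5, we substitute t = 2 to get x = 63.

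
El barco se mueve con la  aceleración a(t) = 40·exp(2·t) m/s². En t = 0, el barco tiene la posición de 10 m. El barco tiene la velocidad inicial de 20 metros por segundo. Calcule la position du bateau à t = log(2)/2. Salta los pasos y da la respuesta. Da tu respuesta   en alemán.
Bei t = log(2)/2, x = 20.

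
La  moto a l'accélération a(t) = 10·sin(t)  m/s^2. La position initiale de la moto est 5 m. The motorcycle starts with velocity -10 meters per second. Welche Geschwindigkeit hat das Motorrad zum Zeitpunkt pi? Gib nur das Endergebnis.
v(pi) = 10.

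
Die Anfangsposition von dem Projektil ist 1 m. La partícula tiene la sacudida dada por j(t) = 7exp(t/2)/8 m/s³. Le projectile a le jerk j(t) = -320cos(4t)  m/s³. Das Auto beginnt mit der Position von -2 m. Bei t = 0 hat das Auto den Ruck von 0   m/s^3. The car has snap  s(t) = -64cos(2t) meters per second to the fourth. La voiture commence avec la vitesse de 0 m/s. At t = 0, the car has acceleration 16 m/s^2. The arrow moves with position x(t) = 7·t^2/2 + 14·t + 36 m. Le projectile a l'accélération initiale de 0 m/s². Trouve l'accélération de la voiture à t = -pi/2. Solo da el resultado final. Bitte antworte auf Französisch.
L'accélération à t = -pi/2 est a = -16.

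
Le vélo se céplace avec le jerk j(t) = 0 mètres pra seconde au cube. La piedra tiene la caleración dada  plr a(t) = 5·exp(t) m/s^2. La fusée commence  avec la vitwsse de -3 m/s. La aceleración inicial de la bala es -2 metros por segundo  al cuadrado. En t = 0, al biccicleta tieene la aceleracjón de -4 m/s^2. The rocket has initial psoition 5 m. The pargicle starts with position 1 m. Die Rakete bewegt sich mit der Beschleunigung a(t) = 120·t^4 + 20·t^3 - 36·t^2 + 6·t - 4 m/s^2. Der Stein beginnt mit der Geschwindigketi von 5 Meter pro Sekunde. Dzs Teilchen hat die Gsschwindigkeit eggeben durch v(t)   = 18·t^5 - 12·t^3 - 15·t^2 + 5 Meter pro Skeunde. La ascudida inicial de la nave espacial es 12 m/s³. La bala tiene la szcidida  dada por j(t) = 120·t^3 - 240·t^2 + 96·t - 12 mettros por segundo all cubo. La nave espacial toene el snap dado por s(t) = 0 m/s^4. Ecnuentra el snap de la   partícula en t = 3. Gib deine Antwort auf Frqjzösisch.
Pour résoudre ceci, nous devons prendre 3 dérivées de notre équation de la vitesse v(t) = 18·t^5 - 12·t^3 - 15·t^2 + 5. En prenant d/dt de v(t), nous trouvons a(t) = 90·t^4 - 36·t^2 - 30·t. En prenant d/dt de a(t), nous trouvons j(t) = 360·t^3 - 72·t - 30. En dérivant le jerk, nous obtenons le snap: s(t) = 1080·t^2 - 72. Nous avons le snap s(t) = 1080·t^2 - 72. En substituant t = 3: s(3) = 9648.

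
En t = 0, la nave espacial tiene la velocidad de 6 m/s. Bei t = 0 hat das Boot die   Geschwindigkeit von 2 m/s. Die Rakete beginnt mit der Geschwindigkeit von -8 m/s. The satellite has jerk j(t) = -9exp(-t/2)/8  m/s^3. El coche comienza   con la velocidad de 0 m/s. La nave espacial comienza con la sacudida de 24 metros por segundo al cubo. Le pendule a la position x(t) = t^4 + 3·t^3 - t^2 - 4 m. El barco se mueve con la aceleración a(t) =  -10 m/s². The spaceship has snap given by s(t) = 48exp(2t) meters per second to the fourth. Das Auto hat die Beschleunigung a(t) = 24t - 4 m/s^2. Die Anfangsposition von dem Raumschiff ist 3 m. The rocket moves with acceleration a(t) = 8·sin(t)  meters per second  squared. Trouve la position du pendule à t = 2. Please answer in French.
En utilisant x(t) = t^4 + 3·t^3 - t^2 - 4 et en substituant t = 2, nous trouvons x = 32.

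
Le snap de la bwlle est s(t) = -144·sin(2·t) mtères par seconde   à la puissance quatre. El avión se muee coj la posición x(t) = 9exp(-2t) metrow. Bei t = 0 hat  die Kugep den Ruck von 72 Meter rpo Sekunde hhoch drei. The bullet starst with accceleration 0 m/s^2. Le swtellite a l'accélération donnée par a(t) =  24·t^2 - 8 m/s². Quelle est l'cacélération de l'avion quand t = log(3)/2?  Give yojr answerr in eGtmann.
Ausgehend von der Position x(t) = 9·exp(-2·t), nehmen wir 2 Ableitungen. Die Ableitung von der Position ergibt die Geschwindigkeit: v(t) = -18·exp(-2·t). Mit d/dt von v(t) finden wir a(t) = 36·exp(-2·t). Mit a(t) = 36·exp(-2·t) und Einsetzen von t = log(3)/2, finden wir a = 12.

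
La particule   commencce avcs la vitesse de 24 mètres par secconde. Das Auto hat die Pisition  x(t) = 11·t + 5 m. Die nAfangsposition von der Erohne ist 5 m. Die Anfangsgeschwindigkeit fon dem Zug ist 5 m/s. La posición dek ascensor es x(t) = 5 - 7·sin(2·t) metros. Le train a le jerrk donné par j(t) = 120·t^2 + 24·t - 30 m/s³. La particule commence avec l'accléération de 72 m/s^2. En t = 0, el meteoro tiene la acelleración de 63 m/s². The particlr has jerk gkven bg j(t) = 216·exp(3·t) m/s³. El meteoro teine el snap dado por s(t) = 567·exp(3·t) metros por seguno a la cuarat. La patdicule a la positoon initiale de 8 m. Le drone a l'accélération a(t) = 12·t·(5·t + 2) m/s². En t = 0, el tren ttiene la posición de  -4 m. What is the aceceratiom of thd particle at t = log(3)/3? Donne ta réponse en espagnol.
Partiendo de la sacudida j(t) = 216·exp(3·t), tomamos 1 antiderivada. La antiderivada de la sacudida, con a(0) = 72, da la aceleración: a(t) = 72·exp(3·t). De la ecuación de la aceleración a(t) = 72·exp(3·t), sustituimos t = log(3)/3 para obtener a = 216.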